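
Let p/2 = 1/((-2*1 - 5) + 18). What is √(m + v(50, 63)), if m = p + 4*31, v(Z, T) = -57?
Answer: √8129/11 ≈ 8.1965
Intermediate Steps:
p = 2/11 (p = 2/((-2*1 - 5) + 18) = 2/((-2 - 5) + 18) = 2/(-7 + 18) = 2/11 ≈ 0.18182)
m = 1366/11 (m = 2/11 + 4*31 = 2/11 + 124 = 1366/11 ≈ 124.18)
√(m + v(50, 63)) = √(1366/11 - 57) = √(739/11) = √8129/11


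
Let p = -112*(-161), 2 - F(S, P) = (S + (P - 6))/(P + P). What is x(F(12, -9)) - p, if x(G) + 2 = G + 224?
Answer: -106849/6 ≈ -17808.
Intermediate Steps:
F(S, P) = 2 - (-6 + P + S)/(2*P) (F(S, P) = 2 - (S + (P - 6))/(P + P) = 2 - (S + (-6 + P))/(2*P) = 2 - (-6 + P + S)*1/(2*P) = 2 - (-6 + P + S)/(2*P))
x(G) = 222 + G (x(G) = -2 + (G + 224) = -2 + (224 + G) = 222 + G)
p = 18032
x(F(12, -9)) - p = (222 + (½)*(6 - 1*12 + 3*(-9))/(-9)) - 1*18032 = (222 + (½)*(-⅑)*(6 - 12 - 27)) - 18032 = (222 + (½)*(-⅑)*(-33)) - 18032 = (222 + 11/6) - 18032 = 1343/6 - 18032 = -106849/6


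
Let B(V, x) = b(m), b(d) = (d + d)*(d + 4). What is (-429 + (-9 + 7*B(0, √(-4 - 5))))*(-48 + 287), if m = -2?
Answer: -118066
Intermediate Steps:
b(d) = 2*d*(4 + d) (b(d) = (2*d)*(4 + d) = 2*d*(4 + d))
B(V, x) = -8 (B(V, x) = 2*(-2)*(4 - 2) = 2*(-2)*2 = -8)
(-429 + (-9 + 7*B(0, √(-4 - 5))))*(-48 + 287) = (-429 + (-9 + 7*(-8)))*(-48 + 287) = (-429 + (-9 - 56))*239 = (-429 - 65)*239 = -494*239 = -118066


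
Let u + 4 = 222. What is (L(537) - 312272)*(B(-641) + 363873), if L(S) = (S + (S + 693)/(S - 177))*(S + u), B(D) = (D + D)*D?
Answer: 1362189093485/12 ≈ 1.1352e+11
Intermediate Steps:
u = 218 (u = -4 + 222 = 218)
B(D) = 2*D² (B(D) = (2*D)*D = 2*D²)
L(S) = (218 + S)*(S + (693 + S)/(-177 + S)) (L(S) = (S + (S + 693)/(S - 177))*(S + 218) = (S + (693 + S)/(-177 + S))*(218 + S) = (218 + S)*(S + (693 + S)/(-177 + S)))
(L(537) - 312272)*(B(-641) + 363873) = ((151074 + 537³ - 37675*537 + 42*537²)/(-177 + 537) - 312272)*(2*(-641)² + 363873) = ((151074 + 154854153 - 20231475 + 42*288369)/360 - 312272)*(2*410881 + 363873) = ((151074 + 154854153 - 20231475 + 12111498)/360 - 312272)*(821762 + 363873) = ((1/360)*146885250 - 312272)*1185635 = (4896175/12 - 312272)*1185635 = (1148911/12)*1185635 = 1362189093485/12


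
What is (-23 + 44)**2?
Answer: 441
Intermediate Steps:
(-23 + 44)**2 = 21**2 = 441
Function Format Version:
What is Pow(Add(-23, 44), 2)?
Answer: 441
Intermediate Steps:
Pow(Add(-23, 44), 2) = Pow(21, 2) = 441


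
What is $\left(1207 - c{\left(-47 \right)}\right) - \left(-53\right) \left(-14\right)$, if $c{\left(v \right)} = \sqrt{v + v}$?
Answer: $465 - i \sqrt{94} \approx 465.0 - 9.6954 i$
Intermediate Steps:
$c{\left(v \right)} = \sqrt{2} \sqrt{v}$ ($c{\left(v \right)} = \sqrt{2 v} = \sqrt{2} \sqrt{v}$)
$\left(1207 - c{\left(-47 \right)}\right) - \left(-53\right) \left(-14\right) = \left(1207 - \sqrt{2} \sqrt{-47}\right) - \left(-53\right) \left(-14\right) = \left(1207 - \sqrt{2} i \sqrt{47}\right) - 742 = \left(1207 - i \sqrt{94}\right) - 742 = 465 - i \sqrt{94}$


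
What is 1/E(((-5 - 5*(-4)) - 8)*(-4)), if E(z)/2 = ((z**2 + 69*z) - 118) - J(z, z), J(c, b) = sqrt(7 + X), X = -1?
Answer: -211/534250 + sqrt(6)/3205500 ≈ -0.00039418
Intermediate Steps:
J(c, b) = sqrt(6) (J(c, b) = sqrt(7 - 1) = sqrt(6))
E(z) = -236 - 2*sqrt(6) + 2*z**2 + 138*z (E(z) = 2*(((z**2 + 69*z) - 118) - sqrt(6)) = 2*((-118 + z**2 + 69*z) - sqrt(6)) = 2*(-118 + z**2 - sqrt(6) + 69*z) = -236 - 2*sqrt(6) + 2*z**2 + 138*z)
1/E(((-5 - 5*(-4)) - 8)*(-4)) = 1/(-236 - 2*sqrt(6) + 2*(((-5 - 5*(-4)) - 8)*(-4))**2 + 138*(((-5 - 5*(-4)) - 8)*(-4))) = 1/(-236 - 2*sqrt(6) + 2*(((-5 + 20) - 8)*(-4))**2 + 138*(((-5 + 20) - 8)*(-4))) = 1/(-236 - 2*sqrt(6) + 2*((15 - 8)*(-4))**2 + 138*((15 - 8)*(-4))) = 1/(-236 - 2*sqrt(6) + 2*(7*(-4))**2 + 138*(7*(-4))) = 1/(-236 - 2*sqrt(6) + 2*(-28)**2 + 138*(-28)) = 1/(-236 - 2*sqrt(6) + 2*784 - 3864) = 1/(-236 - 2*sqrt(6) + 1568 - 3864) = 1/(-2532 - 2*sqrt(6))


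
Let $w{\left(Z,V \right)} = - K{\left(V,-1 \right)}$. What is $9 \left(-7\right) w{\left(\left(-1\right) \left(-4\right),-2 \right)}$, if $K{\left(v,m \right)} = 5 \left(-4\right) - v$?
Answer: $-1134$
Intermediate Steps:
$K{\left(v,m \right)} = -20 - v$
$w{\left(Z,V \right)} = 20 + V$ ($w{\left(Z,V \right)} = - (-20 - V) = 20 + V$)
$9 \left(-7\right) w{\left(\left(-1\right) \left(-4\right),-2 \right)} = 9 \left(-7\right) \left(20 - 2\right) = \left(-63\right) 18 = -1134$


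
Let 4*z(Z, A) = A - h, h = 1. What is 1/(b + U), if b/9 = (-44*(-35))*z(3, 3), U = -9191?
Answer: -1/2261 ≈ -0.00044228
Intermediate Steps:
z(Z, A) = -¼ + A/4 (z(Z, A) = (A - 1*1)/4 = (A - 1)/4 = (-1 + A)/4 = -¼ + A/4)
b = 6930 (b = 9*((-44*(-35))*(-¼ + (¼)*3)) = 9*(1540*(-¼ + ¾)) = 9*(1540*(½)) = 9*770 = 6930)
1/(b + U) = 1/(6930 - 9191) = 1/(-2261) = -1/2261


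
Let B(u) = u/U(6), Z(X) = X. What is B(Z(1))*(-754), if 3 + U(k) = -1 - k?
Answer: 377/5 ≈ 75.400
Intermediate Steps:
U(k) = -4 - k (U(k) = -3 + (-1 - k) = -4 - k)
B(u) = -u/10 (B(u) = u/(-4 - 1*6) = u/(-4 - 6) = u/(-10) = u*(-⅒) = -u/10)
B(Z(1))*(-754) = -⅒*1*(-754) = -⅒*(-754) = 377/5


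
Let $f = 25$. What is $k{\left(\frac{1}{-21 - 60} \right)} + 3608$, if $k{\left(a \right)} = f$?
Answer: $3633$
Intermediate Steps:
$k{\left(a \right)} = 25$
$k{\left(\frac{1}{-21 - 60} \right)} + 3608 = 25 + 3608 = 3633$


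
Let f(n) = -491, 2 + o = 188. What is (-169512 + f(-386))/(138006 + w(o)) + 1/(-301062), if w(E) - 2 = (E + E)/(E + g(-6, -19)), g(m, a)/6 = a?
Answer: -307089487195/249303119898 ≈ -1.2318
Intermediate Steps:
o = 186 (o = -2 + 188 = 186)
g(m, a) = 6*a
w(E) = 2 + 2*E/(-114 + E) (w(E) = 2 + (E + E)/(E + 6*(-19)) = 2 + (2*E)/(E - 114) = 2 + (2*E)/(-114 + E) = 2 + 2*E/(-114 + E))
(-169512 + f(-386))/(138006 + w(o)) + 1/(-301062) = (-169512 - 491)/(138006 + 4*(-57 + 186)/(-114 + 186)) + 1/(-301062) = -170003/(138006 + 4*129/72) - 1/301062 = -170003/(138006 + 4*(1/72)*129) - 1/301062 = -170003/(138006 + 43/6) - 1/301062 = -170003/828079/6 - 1/301062 = -170003*6/828079 - 1/301062 = -1020018/828079 - 1/301062 = -307089487195/249303119898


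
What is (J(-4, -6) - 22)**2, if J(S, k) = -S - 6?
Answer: 576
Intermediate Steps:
J(S, k) = -6 - S
(J(-4, -6) - 22)**2 = ((-6 - 1*(-4)) - 22)**2 = ((-6 + 4) - 22)**2 = (-2 - 22)**2 = (-24)**2 = 576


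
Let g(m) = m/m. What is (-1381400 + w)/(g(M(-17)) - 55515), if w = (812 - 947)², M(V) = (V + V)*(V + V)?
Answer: 1363175/55514 ≈ 24.556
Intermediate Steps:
M(V) = 4*V² (M(V) = (2*V)*(2*V) = 4*V²)
g(m) = 1
w = 18225 (w = (-135)² = 18225)
(-1381400 + w)/(g(M(-17)) - 55515) = (-1381400 + 18225)/(1 - 55515) = -1363175/(-55514) = -1363175*(-1/55514) = 1363175/55514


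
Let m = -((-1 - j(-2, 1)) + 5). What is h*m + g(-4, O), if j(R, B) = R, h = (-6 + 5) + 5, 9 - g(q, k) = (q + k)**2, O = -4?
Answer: -79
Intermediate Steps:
g(q, k) = 9 - (k + q)**2 (g(q, k) = 9 - (q + k)**2 = 9 - (k + q)**2)
h = 4 (h = -1 + 5 = 4)
m = -6 (m = -((-1 - 1*(-2)) + 5) = -((-1 + 2) + 5) = -(1 + 5) = -1*6 = -6)
h*m + g(-4, O) = 4*(-6) + (9 - (-4 - 4)**2) = -24 + (9 - 1*(-8)**2) = -24 + (9 - 1*64) = -24 + (9 - 64) = -24 - 55 = -79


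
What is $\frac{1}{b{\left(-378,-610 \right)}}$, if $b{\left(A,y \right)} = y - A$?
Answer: $- \frac{1}{232} \approx -0.0043103$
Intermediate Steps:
$\frac{1}{b{\left(-378,-610 \right)}} = \frac{1}{-610 - -378} = \frac{1}{-610 + 378} = \frac{1}{-232} = - \frac{1}{232}$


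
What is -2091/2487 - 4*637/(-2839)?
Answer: 133509/2353531 ≈ 0.056727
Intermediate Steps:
-2091/2487 - 4*637/(-2839) = -2091*1/2487 - 2548*(-1/2839) = -697/829 + 2548/2839 = 133509/2353531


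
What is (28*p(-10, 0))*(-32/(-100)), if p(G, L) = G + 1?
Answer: -2016/25 ≈ -80.640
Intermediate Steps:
p(G, L) = 1 + G
(28*p(-10, 0))*(-32/(-100)) = (28*(1 - 10))*(-32/(-100)) = (28*(-9))*(-32*(-1/100)) = -252*8/25 = -2016/25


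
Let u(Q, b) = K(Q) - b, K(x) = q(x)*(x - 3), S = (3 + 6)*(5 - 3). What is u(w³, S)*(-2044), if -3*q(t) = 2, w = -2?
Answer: 65408/3 ≈ 21803.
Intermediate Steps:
q(t) = -⅔ (q(t) = -⅓*2 = -⅔)
S = 18 (S = 9*2 = 18)
K(x) = 2 - 2*x/3 (K(x) = -2*(x - 3)/3 = -2*(-3 + x)/3 = 2 - 2*x/3)
u(Q, b) = 2 - b - 2*Q/3 (u(Q, b) = (2 - 2*Q/3) - b = 2 - b - 2*Q/3)
u(w³, S)*(-2044) = (2 - 1*18 - ⅔*(-2)³)*(-2044) = (2 - 18 - ⅔*(-8))*(-2044) = (2 - 18 + 16/3)*(-2044) = -32/3*(-2044) = 65408/3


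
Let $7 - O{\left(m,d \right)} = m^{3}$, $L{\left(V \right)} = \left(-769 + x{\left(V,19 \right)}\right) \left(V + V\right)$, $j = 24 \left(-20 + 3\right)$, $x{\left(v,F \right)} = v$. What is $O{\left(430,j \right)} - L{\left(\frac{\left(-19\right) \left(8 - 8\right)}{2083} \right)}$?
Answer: $-79506993$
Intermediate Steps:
$j = -408$ ($j = 24 \left(-17\right) = -408$)
$L{\left(V \right)} = 2 V \left(-769 + V\right)$ ($L{\left(V \right)} = \left(-769 + V\right) \left(V + V\right) = \left(-769 + V\right) 2 V = 2 V \left(-769 + V\right)$)
$O{\left(m,d \right)} = 7 - m^{3}$
$O{\left(430,j \right)} - L{\left(\frac{\left(-19\right) \left(8 - 8\right)}{2083} \right)} = \left(7 - 430^{3}\right) - 2 \frac{\left(-19\right) \left(8 - 8\right)}{2083} \left(-769 + \frac{\left(-19\right) \left(8 - 8\right)}{2083}\right) = \left(7 - 79507000\right) - 2 \left(-19\right) 0 \cdot \frac{1}{2083} \left(-769 + \left(-19\right) 0 \cdot \frac{1}{2083}\right) = \left(7 - 79507000\right) - 2 \cdot 0 \cdot \frac{1}{2083} \left(-769 + 0 \cdot \frac{1}{2083}\right) = -79506993 - 2 \cdot 0 \left(-769 + 0\right) = -79506993 - 2 \cdot 0 \left(-769\right) = -79506993 - 0 = -79506993 + 0 = -79506993$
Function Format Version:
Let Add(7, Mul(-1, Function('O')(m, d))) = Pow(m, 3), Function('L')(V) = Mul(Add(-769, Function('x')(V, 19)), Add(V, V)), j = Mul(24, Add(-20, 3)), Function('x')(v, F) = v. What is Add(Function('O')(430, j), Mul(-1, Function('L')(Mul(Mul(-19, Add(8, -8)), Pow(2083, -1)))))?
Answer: -79506993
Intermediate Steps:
j = -408 (j = Mul(24, -17) = -408)
Function('L')(V) = Mul(2, V, Add(-769, V)) (Function('L')(V) = Mul(Add(-769, V), Add(V, V)) = Mul(Add(-769, V), Mul(2, V)) = Mul(2, V, Add(-769, V)))
Function('O')(m, d) = Add(7, Mul(-1, Pow(m, 3)))
Add(Function('O')(430, j), Mul(-1, Function('L')(Mul(Mul(-19, Add(8, -8)), Pow(2083, -1))))) = Add(Add(7, Mul(-1, Pow(430, 3))), Mul(-1, Mul(2, Mul(Mul(-19, Add(8, -8)), Pow(2083, -1)), Add(-769, Mul(Mul(-19, Add(8, -8)), Pow(2083, -1)))))) = Add(Add(7, Mul(-1, 79507000)), Mul(-1, Mul(2, Mul(Mul(-19, 0), Rational(1, 2083)), Add(-769, Mul(Mul(-19, 0), Rational(1, 2083)))))) = Add(Add(7, -79507000), Mul(-1, Mul(2, Mul(0, Rational(1, 2083)), Add(-769, Mul(0, Rational(1, 2083)))))) = Add(-79506993, Mul(-1, Mul(2, 0, Add(-769, 0)))) = Add(-79506993, Mul(-1, Mul(2, 0, -769))) = Add(-79506993, Mul(-1, 0)) = Add(-79506993, 0) = -79506993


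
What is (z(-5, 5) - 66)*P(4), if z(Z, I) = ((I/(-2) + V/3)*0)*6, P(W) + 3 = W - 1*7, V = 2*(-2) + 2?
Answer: 396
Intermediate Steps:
V = -2 (V = -4 + 2 = -2)
P(W) = -10 + W (P(W) = -3 + (W - 1*7) = -3 + (W - 7) = -3 + (-7 + W) = -10 + W)
z(Z, I) = 0 (z(Z, I) = ((I/(-2) - 2/3)*0)*6 = ((I*(-½) - 2*⅓)*0)*6 = ((-I/2 - ⅔)*0)*6 = ((-⅔ - I/2)*0)*6 = 0*6 = 0)
(z(-5, 5) - 66)*P(4) = (0 - 66)*(-10 + 4) = -66*(-6) = 396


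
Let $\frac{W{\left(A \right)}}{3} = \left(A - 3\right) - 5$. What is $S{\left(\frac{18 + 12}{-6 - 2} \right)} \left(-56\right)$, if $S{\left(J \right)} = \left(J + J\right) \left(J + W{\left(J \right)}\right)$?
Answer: $-16380$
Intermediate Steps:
$W{\left(A \right)} = -24 + 3 A$ ($W{\left(A \right)} = 3 \left(\left(A - 3\right) - 5\right) = 3 \left(\left(-3 + A\right) - 5\right) = 3 \left(-8 + A\right) = -24 + 3 A$)
$S{\left(J \right)} = 2 J \left(-24 + 4 J\right)$ ($S{\left(J \right)} = \left(J + J\right) \left(J + \left(-24 + 3 J\right)\right) = 2 J \left(-24 + 4 J\right)$)
$S{\left(\frac{18 + 12}{-6 - 2} \right)} \left(-56\right) = 8 \frac{18 + 12}{-6 - 2} \left(-6 + \frac{18 + 12}{-6 - 2}\right) \left(-56\right) = 8 \frac{30}{-8} \left(-6 + \frac{30}{-8}\right) \left(-56\right) = 8 \cdot 30 \left(- \frac{1}{8}\right) \left(-6 + 30 \left(- \frac{1}{8}\right)\right) \left(-56\right) = 8 \left(- \frac{15}{4}\right) \left(-6 - \frac{15}{4}\right) \left(-56\right) = 8 \left(- \frac{15}{4}\right) \left(- \frac{39}{4}\right) \left(-56\right) = \frac{585}{2} \left(-56\right) = -16380$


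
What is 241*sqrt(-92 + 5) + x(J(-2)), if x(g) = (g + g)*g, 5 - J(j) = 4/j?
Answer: 98 + 241*I*sqrt(87) ≈ 98.0 + 2247.9*I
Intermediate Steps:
J(j) = 5 - 4/j
x(g) = 2*g**2 (x(g) = (2*g)*g = 2*g**2)
241*sqrt(-92 + 5) + x(J(-2)) = 241*sqrt(-92 + 5) + 2*(5 - 4/(-2))**2 = 241*sqrt(-87) + 2*(5 - 4*(-1/2))**2 = 241*(I*sqrt(87)) + 2*(5 + 2)**2 = 241*I*sqrt(87) + 2*7**2 = 241*I*sqrt(87) + 2*49 = 241*I*sqrt(87) + 98 = 98 + 241*I*sqrt(87)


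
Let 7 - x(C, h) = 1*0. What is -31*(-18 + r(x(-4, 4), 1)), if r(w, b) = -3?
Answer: 651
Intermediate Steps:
x(C, h) = 7 (x(C, h) = 7 - 0 = 7 - 1*0 = 7 + 0 = 7)
-31*(-18 + r(x(-4, 4), 1)) = -31*(-18 - 3) = -31*(-21) = 651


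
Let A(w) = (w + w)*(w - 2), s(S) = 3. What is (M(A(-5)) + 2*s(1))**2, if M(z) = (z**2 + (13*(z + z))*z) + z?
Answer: 17523405376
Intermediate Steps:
A(w) = 2*w*(-2 + w) (A(w) = (2*w)*(-2 + w) = 2*w*(-2 + w))
M(z) = z + 27*z**2 (M(z) = (z**2 + (13*(2*z))*z) + z = (z**2 + (26*z)*z) + z = (z**2 + 26*z**2) + z = 27*z**2 + z = z + 27*z**2)
(M(A(-5)) + 2*s(1))**2 = ((2*(-5)*(-2 - 5))*(1 + 27*(2*(-5)*(-2 - 5))) + 2*3)**2 = ((2*(-5)*(-7))*(1 + 27*(2*(-5)*(-7))) + 6)**2 = (70*(1 + 27*70) + 6)**2 = (70*(1 + 1890) + 6)**2 = (70*1891 + 6)**2 = (132370 + 6)**2 = 132376**2 = 17523405376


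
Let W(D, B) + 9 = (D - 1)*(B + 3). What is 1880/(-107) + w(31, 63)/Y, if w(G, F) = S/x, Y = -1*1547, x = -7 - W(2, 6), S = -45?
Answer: -20363335/1158703 ≈ -17.574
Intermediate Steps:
W(D, B) = -9 + (-1 + D)*(3 + B) (W(D, B) = -9 + (D - 1)*(B + 3) = -9 + (-1 + D)*(3 + B))
x = -7 (x = -7 - (-12 - 1*6 + 3*2 + 6*2) = -7 - (-12 - 6 + 6 + 12) = -7 - 1*0 = -7 + 0 = -7)
Y = -1547
w(G, F) = 45/7 (w(G, F) = -45/(-7) = -45*(-⅐) = 45/7)
1880/(-107) + w(31, 63)/Y = 1880/(-107) + (45/7)/(-1547) = 1880*(-1/107) + (45/7)*(-1/1547) = -1880/107 - 45/10829 = -20363335/1158703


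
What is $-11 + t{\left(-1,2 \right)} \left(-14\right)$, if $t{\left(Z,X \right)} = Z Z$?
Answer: $-25$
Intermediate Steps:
$t{\left(Z,X \right)} = Z^{2}$
$-11 + t{\left(-1,2 \right)} \left(-14\right) = -11 + \left(-1\right)^{2} \left(-14\right) = -11 + 1 \left(-14\right) = -11 - 14 = -25$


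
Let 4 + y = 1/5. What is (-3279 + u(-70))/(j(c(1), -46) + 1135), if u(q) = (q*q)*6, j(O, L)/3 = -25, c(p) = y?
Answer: 26121/1060 ≈ 24.642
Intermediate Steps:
y = -19/5 (y = -4 + 1/5 = -4 + ⅕ = -19/5 ≈ -3.8000)
c(p) = -19/5
j(O, L) = -75 (j(O, L) = 3*(-25) = -75)
u(q) = 6*q² (u(q) = q²*6 = 6*q²)
(-3279 + u(-70))/(j(c(1), -46) + 1135) = (-3279 + 6*(-70)²)/(-75 + 1135) = (-3279 + 6*4900)/1060 = (-3279 + 29400)*(1/1060) = 26121*(1/1060) = 26121/1060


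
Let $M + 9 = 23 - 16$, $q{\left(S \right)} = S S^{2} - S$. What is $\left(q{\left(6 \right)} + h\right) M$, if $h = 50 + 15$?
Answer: $-550$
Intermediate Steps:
$q{\left(S \right)} = S^{3} - S$
$h = 65$
$M = -2$ ($M = -9 + \left(23 - 16\right) = -9 + 7 = -2$)
$\left(q{\left(6 \right)} + h\right) M = \left(\left(6^{3} - 6\right) + 65\right) \left(-2\right) = \left(\left(216 - 6\right) + 65\right) \left(-2\right) = \left(210 + 65\right) \left(-2\right) = 275 \left(-2\right) = -550$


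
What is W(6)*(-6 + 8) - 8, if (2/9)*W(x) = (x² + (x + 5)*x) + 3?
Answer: 937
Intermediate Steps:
W(x) = 27/2 + 9*x²/2 + 9*x*(5 + x)/2 (W(x) = 9*((x² + (x + 5)*x) + 3)/2 = 9*((x² + (5 + x)*x) + 3)/2 = 9*((x² + x*(5 + x)) + 3)/2 = 9*(3 + x² + x*(5 + x))/2 = 27/2 + 9*x²/2 + 9*x*(5 + x)/2)
W(6)*(-6 + 8) - 8 = (27/2 + 9*6² + (45/2)*6)*(-6 + 8) - 8 = (27/2 + 9*36 + 135)*2 - 8 = (27/2 + 324 + 135)*2 - 8 = (945/2)*2 - 8 = 945 - 8 = 937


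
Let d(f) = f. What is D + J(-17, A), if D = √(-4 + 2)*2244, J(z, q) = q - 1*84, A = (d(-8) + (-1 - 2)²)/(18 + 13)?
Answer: -2603/31 + 2244*I*√2 ≈ -83.968 + 3173.5*I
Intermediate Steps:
A = 1/31 (A = (-8 + (-1 - 2)²)/(18 + 13) = (-8 + (-3)²)/31 = (-8 + 9)*(1/31) = 1*(1/31) = 1/31 ≈ 0.032258)
J(z, q) = -84 + q (J(z, q) = q - 84 = -84 + q)
D = 2244*I*√2 (D = √(-2)*2244 = (I*√2)*2244 = 2244*I*√2 ≈ 3173.5*I)
D + J(-17, A) = 2244*I*√2 + (-84 + 1/31) = 2244*I*√2 - 2603/31 = -2603/31 + 2244*I*√2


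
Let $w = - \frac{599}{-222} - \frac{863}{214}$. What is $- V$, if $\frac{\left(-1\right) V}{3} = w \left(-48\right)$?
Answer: $\frac{760800}{3959} \approx 192.17$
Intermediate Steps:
$w = - \frac{15850}{11877}$ ($w = \left(-599\right) \left(- \frac{1}{222}\right) - \frac{863}{214} = \frac{599}{222} - \frac{863}{214} = - \frac{15850}{11877} \approx -1.3345$)
$V = - \frac{760800}{3959}$ ($V = - 3 \left(\left(- \frac{15850}{11877}\right) \left(-48\right)\right) = \left(-3\right) \frac{253600}{3959} = - \frac{760800}{3959} \approx -192.17$)
$- V = \left(-1\right) \left(- \frac{760800}{3959}\right) = \frac{760800}{3959}$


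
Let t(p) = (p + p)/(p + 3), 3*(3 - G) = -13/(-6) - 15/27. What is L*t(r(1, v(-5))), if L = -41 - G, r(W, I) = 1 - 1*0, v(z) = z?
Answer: -2347/108 ≈ -21.731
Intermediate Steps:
G = 133/54 (G = 3 - (-13/(-6) - 15/27)/3 = 3 - (-13*(-1/6) - 15*1/27)/3 = 3 - (13/6 - 5/9)/3 = 3 - 1/3*29/18 = 3 - 29/54 = 133/54 ≈ 2.4630)
r(W, I) = 1 (r(W, I) = 1 + 0 = 1)
t(p) = 2*p/(3 + p) (t(p) = (2*p)/(3 + p) = 2*p/(3 + p))
L = -2347/54 (L = -41 - 1*133/54 = -41 - 133/54 = -2347/54 ≈ -43.463)
L*t(r(1, v(-5))) = -2347/(27*(3 + 1)) = -2347/(27*4) = -2347/54*1/2 = -2347/108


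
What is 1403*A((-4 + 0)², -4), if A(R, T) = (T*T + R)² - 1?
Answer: 1435269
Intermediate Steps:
A(R, T) = -1 + (R + T²)² (A(R, T) = (T² + R)² - 1 = (R + T²)² - 1 = -1 + (R + T²)²)
1403*A((-4 + 0)², -4) = 1403*(-1 + ((-4 + 0)² + (-4)²)²) = 1403*(-1 + ((-4)² + 16)²) = 1403*(-1 + (16 + 16)²) = 1403*(-1 + 32²) = 1403*(-1 + 1024) = 1403*1023 = 1435269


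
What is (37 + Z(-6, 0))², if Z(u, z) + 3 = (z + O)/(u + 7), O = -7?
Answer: 729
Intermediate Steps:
Z(u, z) = -3 + (-7 + z)/(7 + u) (Z(u, z) = -3 + (z - 7)/(u + 7) = -3 + (-7 + z)/(7 + u))
(37 + Z(-6, 0))² = (37 + (-28 + 0 - 3*(-6))/(7 - 6))² = (37 + (-28 + 0 + 18)/1)² = (37 + 1*(-10))² = (37 - 10)² = 27² = 729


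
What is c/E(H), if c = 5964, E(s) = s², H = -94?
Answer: 1491/2209 ≈ 0.67497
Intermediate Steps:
c/E(H) = 5964/((-94)²) = 5964/8836 = 5964*(1/8836) = 1491/2209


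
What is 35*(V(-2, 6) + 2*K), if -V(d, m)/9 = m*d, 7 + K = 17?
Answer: 4480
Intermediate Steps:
K = 10 (K = -7 + 17 = 10)
V(d, m) = -9*d*m (V(d, m) = -9*m*d = -9*d*m)
35*(V(-2, 6) + 2*K) = 35*(-9*(-2)*6 + 2*10) = 35*(108 + 20) = 35*128 = 4480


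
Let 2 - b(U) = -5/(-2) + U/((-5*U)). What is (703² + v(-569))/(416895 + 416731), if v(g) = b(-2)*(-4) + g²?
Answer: 2044928/2084065 ≈ 0.98122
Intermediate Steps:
b(U) = -3/10 (b(U) = 2 - (-5/(-2) + U/((-5*U))) = 2 - (-5*(-½) + U*(-1/(5*U))) = 2 - (5/2 - ⅕) = 2 - 1*23/10 = 2 - 23/10 = -3/10)
v(g) = 6/5 + g² (v(g) = -3/10*(-4) + g² = 6/5 + g²)
(703² + v(-569))/(416895 + 416731) = (703² + (6/5 + (-569)²))/(416895 + 416731) = (494209 + (6/5 + 323761))/833626 = (494209 + 1618811/5)*(1/833626) = (4089856/5)*(1/833626) = 2044928/2084065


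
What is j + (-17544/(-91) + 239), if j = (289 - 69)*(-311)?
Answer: -6186927/91 ≈ -67988.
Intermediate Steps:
j = -68420 (j = 220*(-311) = -68420)
j + (-17544/(-91) + 239) = -68420 + (-17544/(-91) + 239) = -68420 + (-17544*(-1)/91 + 239) = -68420 + (-344*(-51/91) + 239) = -68420 + (17544/91 + 239) = -68420 + 39293/91 = -6186927/91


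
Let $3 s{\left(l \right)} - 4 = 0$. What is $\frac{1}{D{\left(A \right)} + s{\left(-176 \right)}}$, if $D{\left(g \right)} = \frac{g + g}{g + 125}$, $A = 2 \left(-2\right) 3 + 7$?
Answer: $\frac{4}{5} \approx 0.8$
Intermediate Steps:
$s{\left(l \right)} = \frac{4}{3}$ ($s{\left(l \right)} = \frac{4}{3} + \frac{1}{3} \cdot 0 = \frac{4}{3} + 0 = \frac{4}{3}$)
$A = -5$ ($A = \left(-4\right) 3 + 7 = -12 + 7 = -5$)
$D{\left(g \right)} = \frac{2 g}{125 + g}$
$\frac{1}{D{\left(A \right)} + s{\left(-176 \right)}} = \frac{1}{2 \left(-5\right) \frac{1}{125 - 5} + \frac{4}{3}} = \frac{1}{2 \left(-5\right) \frac{1}{120} + \frac{4}{3}} = \frac{1}{- \frac{1}{12} + \frac{4}{3}} = \frac{1}{\frac{5}{4}} = \frac{4}{5}$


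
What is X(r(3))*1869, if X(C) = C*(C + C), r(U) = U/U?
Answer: 3738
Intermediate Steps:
r(U) = 1
X(C) = 2*C**2 (X(C) = C*(2*C) = 2*C**2)
X(r(3))*1869 = (2*1**2)*1869 = (2*1)*1869 = 2*1869 = 3738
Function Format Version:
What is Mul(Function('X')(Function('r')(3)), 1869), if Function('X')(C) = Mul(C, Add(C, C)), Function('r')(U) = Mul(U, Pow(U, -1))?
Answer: 3738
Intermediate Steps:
Function('r')(U) = 1
Function('X')(C) = Mul(2, Pow(C, 2)) (Function('X')(C) = Mul(C, Mul(2, C)) = Mul(2, Pow(C, 2)))
Mul(Function('X')(Function('r')(3)), 1869) = Mul(Mul(2, Pow(1, 2)), 1869) = Mul(Mul(2, 1), 1869) = Mul(2, 1869) = 3738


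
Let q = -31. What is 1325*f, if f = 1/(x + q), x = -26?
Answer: -1325/57 ≈ -23.246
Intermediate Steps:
f = -1/57 (f = 1/(-26 - 31) = 1/(-57) = -1/57 ≈ -0.017544)
1325*f = 1325*(-1/57) = -1325/57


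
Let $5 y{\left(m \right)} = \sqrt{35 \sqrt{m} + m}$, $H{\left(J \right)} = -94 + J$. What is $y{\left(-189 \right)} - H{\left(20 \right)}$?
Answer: $74 + \frac{\sqrt{-189 + 105 i \sqrt{21}}}{5} \approx 76.561 + 3.7575 i$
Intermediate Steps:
$y{\left(m \right)} = \frac{\sqrt{m + 35 \sqrt{m}}}{5}$ ($y{\left(m \right)} = \frac{\sqrt{35 \sqrt{m} + m}}{5} = \frac{\sqrt{m + 35 \sqrt{m}}}{5}$)
$y{\left(-189 \right)} - H{\left(20 \right)} = \frac{\sqrt{-189 + 35 \sqrt{-189}}}{5} - \left(-94 + 20\right) = \frac{\sqrt{-189 + 35 \cdot 3 i \sqrt{21}}}{5} - -74 = \frac{\sqrt{-189 + 105 i \sqrt{21}}}{5} + 74 = 74 + \frac{\sqrt{-189 + 105 i \sqrt{21}}}{5}$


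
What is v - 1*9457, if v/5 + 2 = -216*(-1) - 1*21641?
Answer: -116592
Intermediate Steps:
v = -107135 (v = -10 + 5*(-216*(-1) - 1*21641) = -10 + 5*(216 - 21641) = -10 + 5*(-21425) = -10 - 107125 = -107135)
v - 1*9457 = -107135 - 1*9457 = -107135 - 9457 = -116592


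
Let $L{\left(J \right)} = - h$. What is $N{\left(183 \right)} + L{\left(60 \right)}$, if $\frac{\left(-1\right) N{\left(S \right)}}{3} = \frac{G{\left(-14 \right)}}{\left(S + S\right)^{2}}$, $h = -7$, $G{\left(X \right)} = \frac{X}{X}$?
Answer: $\frac{312563}{44652} \approx 7.0$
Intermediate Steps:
$G{\left(X \right)} = 1$
$N{\left(S \right)} = - \frac{3}{4 S^{2}}$ ($N{\left(S \right)} = - 3 \cdot 1 \frac{1}{\left(S + S\right)^{2}} = - 3 \cdot 1 \frac{1}{\left(2 S\right)^{2}} = - 3 \cdot 1 \frac{1}{4 S^{2}} = - 3 \frac{1}{4 S^{2}} = - \frac{3}{4 S^{2}}$)
$L{\left(J \right)} = 7$ ($L{\left(J \right)} = \left(-1\right) \left(-7\right) = 7$)
$N{\left(183 \right)} + L{\left(60 \right)} = - \frac{3}{4 \cdot 33489} + 7 = \left(- \frac{3}{4}\right) \frac{1}{33489} + 7 = - \frac{1}{44652} + 7 = \frac{312563}{44652}$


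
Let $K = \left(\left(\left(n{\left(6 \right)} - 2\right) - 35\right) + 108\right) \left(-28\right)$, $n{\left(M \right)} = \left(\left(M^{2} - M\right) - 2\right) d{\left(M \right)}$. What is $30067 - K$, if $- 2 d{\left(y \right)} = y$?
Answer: $29703$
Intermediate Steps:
$d{\left(y \right)} = - \frac{y}{2}$
$n{\left(M \right)} = - \frac{M \left(-2 + M^{2} - M\right)}{2}$ ($n{\left(M \right)} = \left(\left(M^{2} - M\right) - 2\right) \left(- \frac{M}{2}\right) = \left(-2 + M^{2} - M\right) \left(- \frac{M}{2}\right) = - \frac{M \left(-2 + M^{2} - M\right)}{2}$)
$K = 364$ ($K = \left(\left(\left(\frac{1}{2} \cdot 6 \left(2 + 6 - 6^{2}\right) - 2\right) - 35\right) + 108\right) \left(-28\right) = \left(\left(\left(\frac{1}{2} \cdot 6 \left(2 + 6 - 36\right) - 2\right) - 35\right) + 108\right) \left(-28\right) = \left(\left(\left(\frac{1}{2} \cdot 6 \left(-28\right) - 2\right) - 35\right) + 108\right) \left(-28\right) = \left(\left(\left(-84 - 2\right) - 35\right) + 108\right) \left(-28\right) = \left(\left(-86 - 35\right) + 108\right) \left(-28\right) = \left(-121 + 108\right) \left(-28\right) = \left(-13\right) \left(-28\right) = 364$)
$30067 - K = 30067 - 364 = 29703$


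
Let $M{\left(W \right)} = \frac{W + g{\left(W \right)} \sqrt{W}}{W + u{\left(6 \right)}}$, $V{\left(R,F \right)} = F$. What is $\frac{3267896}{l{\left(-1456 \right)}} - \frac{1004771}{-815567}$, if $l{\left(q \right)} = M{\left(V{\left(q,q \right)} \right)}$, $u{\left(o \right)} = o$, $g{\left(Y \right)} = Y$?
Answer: $\frac{7795674015842}{3488180059} - \frac{38213300 i \sqrt{91}}{4277} \approx 2234.9 - 85231.0 i$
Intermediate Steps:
$M{\left(W \right)} = \frac{W + W^{\frac{3}{2}}}{6 + W}$ ($M{\left(W \right)} = \frac{W + W \sqrt{W}}{W + 6} = \frac{W + W^{\frac{3}{2}}}{6 + W}$)
$l{\left(q \right)} = \frac{q + q^{\frac{3}{2}}}{6 + q}$
$\frac{3267896}{l{\left(-1456 \right)}} - \frac{1004771}{-815567} = \frac{3267896}{\frac{1}{6 - 1456} \left(-1456 + \left(-1456\right)^{\frac{3}{2}}\right)} - \frac{1004771}{-815567} = \frac{3267896}{\frac{1}{-1450} \left(-1456 - 5824 i \sqrt{91}\right)} - - \frac{1004771}{815567} = \frac{3267896}{\left(- \frac{1}{1450}\right) \left(-1456 - 5824 i \sqrt{91}\right)} + \frac{1004771}{815567} = \frac{3267896}{\frac{728}{725} + \frac{2912 i \sqrt{91}}{725}} + \frac{1004771}{815567} = \frac{1004771}{815567} + \frac{3267896}{\frac{728}{725} + \frac{2912 i \sqrt{91}}{725}}$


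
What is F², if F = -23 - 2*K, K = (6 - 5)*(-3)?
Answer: 289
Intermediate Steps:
K = -3 (K = 1*(-3) = -3)
F = -17 (F = -23 - 2*(-3) = -23 - 1*(-6) = -23 + 6 = -17)
F² = (-17)² = 289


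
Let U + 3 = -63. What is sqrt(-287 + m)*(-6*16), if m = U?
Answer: -96*I*sqrt(353) ≈ -1803.7*I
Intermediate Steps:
U = -66 (U = -3 - 63 = -66)
m = -66
sqrt(-287 + m)*(-6*16) = sqrt(-287 - 66)*(-6*16) = sqrt(-353)*(-96) = (I*sqrt(353))*(-96) = -96*I*sqrt(353)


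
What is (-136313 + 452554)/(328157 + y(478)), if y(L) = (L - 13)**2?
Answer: 316241/544382 ≈ 0.58092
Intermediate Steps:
y(L) = (-13 + L)**2
(-136313 + 452554)/(328157 + y(478)) = (-136313 + 452554)/(328157 + (-13 + 478)**2) = 316241/(328157 + 465**2) = 316241/(328157 + 216225) = 316241/544382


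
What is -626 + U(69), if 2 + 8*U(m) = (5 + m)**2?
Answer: 233/4 ≈ 58.250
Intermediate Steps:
U(m) = -1/4 + (5 + m)**2/8
-626 + U(69) = -626 + (-1/4 + (5 + 69)**2/8) = -626 + (-1/4 + (1/8)*74**2) = -626 + (-1/4 + (1/8)*5476) = -626 + (-1/4 + 1369/2) = -626 + 2737/4 = 233/4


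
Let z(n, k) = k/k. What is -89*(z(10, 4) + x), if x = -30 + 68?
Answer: -3471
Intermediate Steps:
x = 38
z(n, k) = 1
-89*(z(10, 4) + x) = -89*(1 + 38) = -89*39 = -3471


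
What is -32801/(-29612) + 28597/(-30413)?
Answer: 150762449/900589756 ≈ 0.16740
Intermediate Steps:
-32801/(-29612) + 28597/(-30413) = -32801*(-1/29612) + 28597*(-1/30413) = 32801/29612 - 28597/30413 = 150762449/900589756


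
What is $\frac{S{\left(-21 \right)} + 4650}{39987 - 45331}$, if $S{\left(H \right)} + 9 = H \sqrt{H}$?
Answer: $- \frac{4641}{5344} + \frac{21 i \sqrt{21}}{5344} \approx -0.86845 + 0.018008 i$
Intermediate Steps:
$S{\left(H \right)} = -9 + H^{\frac{3}{2}}$ ($S{\left(H \right)} = -9 + H \sqrt{H} = -9 + H^{\frac{3}{2}}$)
$\frac{S{\left(-21 \right)} + 4650}{39987 - 45331} = \frac{\left(-9 + \left(-21\right)^{\frac{3}{2}}\right) + 4650}{39987 - 45331} = \frac{\left(-9 - 21 i \sqrt{21}\right) + 4650}{-5344} = \left(4641 - 21 i \sqrt{21}\right) \left(- \frac{1}{5344}\right) = - \frac{4641}{5344} + \frac{21 i \sqrt{21}}{5344}$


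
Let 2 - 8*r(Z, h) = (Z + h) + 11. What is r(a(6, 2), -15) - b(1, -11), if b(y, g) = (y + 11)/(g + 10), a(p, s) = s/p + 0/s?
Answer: 305/24 ≈ 12.708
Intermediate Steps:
a(p, s) = s/p (a(p, s) = s/p + 0 = s/p)
b(y, g) = (11 + y)/(10 + g)
r(Z, h) = -9/8 - Z/8 - h/8 (r(Z, h) = ¼ - ((Z + h) + 11)/8 = ¼ - (11 + Z + h)/8 = ¼ + (-11/8 - Z/8 - h/8) = -9/8 - Z/8 - h/8)
r(a(6, 2), -15) - b(1, -11) = (-9/8 - 1/(4*6) - ⅛*(-15)) - (11 + 1)/(10 - 11) = (-9/8 - 1/(4*6) + 15/8) - 12/(-1) = (-9/8 - ⅛*⅓ + 15/8) - (-1)*12 = (-9/8 - 1/24 + 15/8) - 1*(-12) = 17/24 + 12 = 305/24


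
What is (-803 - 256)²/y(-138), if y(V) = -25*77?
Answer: -1121481/1925 ≈ -582.59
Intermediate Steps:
y(V) = -1925
(-803 - 256)²/y(-138) = (-803 - 256)²/(-1925) = (-1059)²*(-1/1925) = 1121481*(-1/1925) = -1121481/1925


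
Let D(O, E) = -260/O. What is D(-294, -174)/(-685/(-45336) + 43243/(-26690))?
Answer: -26217053200/47583458951 ≈ -0.55097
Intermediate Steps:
D(-294, -174)/(-685/(-45336) + 43243/(-26690)) = (-260/(-294))/(-685/(-45336) + 43243/(-26690)) = (-260*(-1/294))/(-685*(-1/45336) + 43243*(-1/26690)) = 130/(147*(685/45336 - 43243/26690)) = 130/(147*(-971090999/605008920)) = (130/147)*(-605008920/971090999) = -26217053200/47583458951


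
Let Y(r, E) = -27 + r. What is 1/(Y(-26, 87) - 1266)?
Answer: -1/1319 ≈ -0.00075815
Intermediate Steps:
1/(Y(-26, 87) - 1266) = 1/((-27 - 26) - 1266) = 1/(-53 - 1266) = 1/(-1319) = -1/1319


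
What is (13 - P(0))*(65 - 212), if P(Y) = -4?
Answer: -2499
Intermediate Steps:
(13 - P(0))*(65 - 212) = (13 - 1*(-4))*(65 - 212) = (13 + 4)*(-147) = 17*(-147) = -2499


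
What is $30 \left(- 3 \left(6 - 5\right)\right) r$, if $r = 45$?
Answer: $-4050$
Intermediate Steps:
$30 \left(- 3 \left(6 - 5\right)\right) r = 30 \left(- 3 \left(6 - 5\right)\right) 45 = 30 \left(\left(-3\right) 1\right) 45 = 30 \left(-3\right) 45 = \left(-90\right) 45 = -4050$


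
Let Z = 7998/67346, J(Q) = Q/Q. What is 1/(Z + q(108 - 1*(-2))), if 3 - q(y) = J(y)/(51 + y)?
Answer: 5421353/16874225 ≈ 0.32128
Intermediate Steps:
J(Q) = 1
q(y) = 3 - 1/(51 + y)
Z = 3999/33673 (Z = 7998*(1/67346) = 3999/33673 ≈ 0.11876)
1/(Z + q(108 - 1*(-2))) = 1/(3999/33673 + (152 + 3*(108 - 1*(-2)))/(51 + (108 - 1*(-2)))) = 1/(3999/33673 + (152 + 3*(108 + 2))/(51 + (108 + 2))) = 1/(3999/33673 + (152 + 3*110)/(51 + 110)) = 1/(3999/33673 + (152 + 330)/161) = 1/(3999/33673 + (1/161)*482) = 1/(3999/33673 + 482/161) = 1/(16874225/5421353) = 5421353/16874225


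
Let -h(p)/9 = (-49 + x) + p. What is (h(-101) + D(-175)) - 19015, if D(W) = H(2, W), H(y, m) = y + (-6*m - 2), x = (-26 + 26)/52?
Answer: -16615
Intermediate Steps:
x = 0 (x = 0*(1/52) = 0)
H(y, m) = -2 + y - 6*m (H(y, m) = y + (-2 - 6*m) = -2 + y - 6*m)
D(W) = -6*W (D(W) = -2 + 2 - 6*W = -6*W)
h(p) = 441 - 9*p (h(p) = -9*((-49 + 0) + p) = -9*(-49 + p) = 441 - 9*p)
(h(-101) + D(-175)) - 19015 = ((441 - 9*(-101)) - 6*(-175)) - 19015 = ((441 + 909) + 1050) - 19015 = (1350 + 1050) - 19015 = 2400 - 19015 = -16615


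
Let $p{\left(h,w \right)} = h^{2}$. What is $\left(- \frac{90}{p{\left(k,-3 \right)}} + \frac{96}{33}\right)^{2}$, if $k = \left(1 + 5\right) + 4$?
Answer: $\frac{48841}{12100} \approx 4.0364$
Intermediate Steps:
$k = 10$ ($k = 6 + 4 = 10$)
$\left(- \frac{90}{p{\left(k,-3 \right)}} + \frac{96}{33}\right)^{2} = \left(- \frac{90}{10^{2}} + \frac{96}{33}\right)^{2} = \left(- \frac{90}{100} + 96 \cdot \frac{1}{33}\right)^{2} = \left(\left(-90\right) \frac{1}{100} + \frac{32}{11}\right)^{2} = \left(- \frac{9}{10} + \frac{32}{11}\right)^{2} = \left(\frac{221}{110}\right)^{2} = \frac{48841}{12100}$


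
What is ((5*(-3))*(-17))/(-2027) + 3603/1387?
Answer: 6949596/2811449 ≈ 2.4719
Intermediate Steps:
((5*(-3))*(-17))/(-2027) + 3603/1387 = -15*(-17)*(-1/2027) + 3603*(1/1387) = 255*(-1/2027) + 3603/1387 = -255/2027 + 3603/1387 = 6949596/2811449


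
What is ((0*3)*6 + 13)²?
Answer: 169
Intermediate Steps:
((0*3)*6 + 13)² = (0*6 + 13)² = (0 + 13)² = 13² = 169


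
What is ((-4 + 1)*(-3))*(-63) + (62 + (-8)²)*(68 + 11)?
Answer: 9387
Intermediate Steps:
((-4 + 1)*(-3))*(-63) + (62 + (-8)²)*(68 + 11) = -3*(-3)*(-63) + (62 + 64)*79 = 9*(-63) + 126*79 = -567 + 9954 = 9387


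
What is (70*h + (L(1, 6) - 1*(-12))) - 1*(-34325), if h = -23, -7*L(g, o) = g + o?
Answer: 32726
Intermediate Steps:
L(g, o) = -g/7 - o/7 (L(g, o) = -(g + o)/7 = -g/7 - o/7)
(70*h + (L(1, 6) - 1*(-12))) - 1*(-34325) = (70*(-23) + ((-1/7*1 - 1/7*6) - 1*(-12))) - 1*(-34325) = (-1610 + ((-1/7 - 6/7) + 12)) + 34325 = (-1610 + (-1 + 12)) + 34325 = (-1610 + 11) + 34325 = -1599 + 34325 = 32726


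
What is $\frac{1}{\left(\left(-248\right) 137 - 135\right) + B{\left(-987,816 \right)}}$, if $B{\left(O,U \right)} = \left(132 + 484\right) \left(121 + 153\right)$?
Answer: $\frac{1}{134673} \approx 7.4254 \cdot 10^{-6}$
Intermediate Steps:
$B{\left(O,U \right)} = 168784$ ($B{\left(O,U \right)} = 616 \cdot 274 = 168784$)
$\frac{1}{\left(\left(-248\right) 137 - 135\right) + B{\left(-987,816 \right)}} = \frac{1}{\left(\left(-248\right) 137 - 135\right) + 168784} = \frac{1}{\left(-33976 - 135\right) + 168784} = \frac{1}{-34111 + 168784} = \frac{1}{134673}$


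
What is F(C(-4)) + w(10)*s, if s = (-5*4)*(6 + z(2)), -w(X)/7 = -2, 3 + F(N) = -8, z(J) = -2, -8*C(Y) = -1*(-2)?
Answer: -1131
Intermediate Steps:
C(Y) = -¼ (C(Y) = -(-1)*(-2)/8 = -⅛*2 = -¼)
F(N) = -11 (F(N) = -3 - 8 = -11)
w(X) = 14 (w(X) = -7*(-2) = 14)
s = -80 (s = (-5*4)*(6 - 2) = -20*4 = -80)
F(C(-4)) + w(10)*s = -11 + 14*(-80) = -11 - 1120 = -1131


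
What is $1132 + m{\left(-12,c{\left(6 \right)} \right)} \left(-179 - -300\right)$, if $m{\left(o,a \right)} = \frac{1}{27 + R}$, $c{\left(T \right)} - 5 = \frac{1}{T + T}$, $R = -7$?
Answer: $\frac{22761}{20} \approx 1138.1$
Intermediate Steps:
$c{\left(T \right)} = 5 + \frac{1}{2 T}$ ($c{\left(T \right)} = 5 + \frac{1}{T + T} = 5 + \frac{1}{2 T}$)
$m{\left(o,a \right)} = \frac{1}{20}$ ($m{\left(o,a \right)} = \frac{1}{27 - 7} = \frac{1}{20}$)
$1132 + m{\left(-12,c{\left(6 \right)} \right)} \left(-179 - -300\right) = 1132 + \frac{-179 - -300}{20} = 1132 + \frac{-179 + 300}{20} = 1132 + \frac{1}{20} \cdot 121 = 1132 + \frac{121}{20} = \frac{22761}{20}$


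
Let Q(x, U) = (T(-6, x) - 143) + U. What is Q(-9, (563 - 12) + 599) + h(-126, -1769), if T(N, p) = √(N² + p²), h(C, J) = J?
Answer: -762 + 3*√13 ≈ -751.18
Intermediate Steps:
Q(x, U) = -143 + U + √(36 + x²) (Q(x, U) = (√((-6)² + x²) - 143) + U = (√(36 + x²) - 143) + U = (-143 + √(36 + x²)) + U = -143 + U + √(36 + x²))
Q(-9, (563 - 12) + 599) + h(-126, -1769) = (-143 + ((563 - 12) + 599) + √(36 + (-9)²)) - 1769 = (-143 + (551 + 599) + √(36 + 81)) - 1769 = (-143 + 1150 + √117) - 1769 = (-143 + 1150 + 3*√13) - 1769 = (1007 + 3*√13) - 1769 = -762 + 3*√13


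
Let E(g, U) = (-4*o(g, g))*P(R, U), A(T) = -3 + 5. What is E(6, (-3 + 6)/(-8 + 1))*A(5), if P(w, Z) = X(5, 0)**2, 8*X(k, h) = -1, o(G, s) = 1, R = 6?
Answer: -1/8 ≈ -0.12500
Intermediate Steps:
X(k, h) = -1/8 (X(k, h) = (1/8)*(-1) = -1/8)
A(T) = 2
P(w, Z) = 1/64 (P(w, Z) = (-1/8)**2 = 1/64)
E(g, U) = -1/16 (E(g, U) = -4*1*(1/64) = -4*1/64 = -1/16)
E(6, (-3 + 6)/(-8 + 1))*A(5) = -1/16*2 = -1/8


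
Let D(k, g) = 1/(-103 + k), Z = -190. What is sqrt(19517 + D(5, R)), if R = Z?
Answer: sqrt(3825330)/14 ≈ 139.70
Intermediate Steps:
R = -190
sqrt(19517 + D(5, R)) = sqrt(19517 + 1/(-103 + 5)) = sqrt(19517 + 1/(-98)) = sqrt(19517 - 1/98) = sqrt(1912665/98) = sqrt(3825330)/14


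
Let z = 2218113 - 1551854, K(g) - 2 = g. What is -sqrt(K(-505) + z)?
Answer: -2*sqrt(166439) ≈ -815.94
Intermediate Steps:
K(g) = 2 + g
z = 666259
-sqrt(K(-505) + z) = -sqrt((2 - 505) + 666259) = -sqrt(-503 + 666259) = -sqrt(665756) = -2*sqrt(166439)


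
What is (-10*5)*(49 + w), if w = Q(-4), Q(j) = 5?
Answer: -2700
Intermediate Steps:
w = 5
(-10*5)*(49 + w) = (-10*5)*(49 + 5) = -50*54 = -2700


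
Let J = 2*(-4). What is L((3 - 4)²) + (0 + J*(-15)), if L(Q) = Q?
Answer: 121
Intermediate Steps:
J = -8
L((3 - 4)²) + (0 + J*(-15)) = (3 - 4)² + (0 - 8*(-15)) = (-1)² + (0 + 120) = 1 + 120 = 121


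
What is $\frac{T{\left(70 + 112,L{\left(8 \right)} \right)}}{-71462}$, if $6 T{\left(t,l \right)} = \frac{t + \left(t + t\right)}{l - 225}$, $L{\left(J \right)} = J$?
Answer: $\frac{13}{2215322} \approx 5.8682 \cdot 10^{-6}$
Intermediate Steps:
$T{\left(t,l \right)} = \frac{t}{2 \left(-225 + l\right)}$ ($T{\left(t,l \right)} = \frac{\left(t + \left(t + t\right)\right) \frac{1}{l - 225}}{6} = \frac{\left(t + 2 t\right) \frac{1}{-225 + l}}{6} = \frac{3 t \frac{1}{-225 + l}}{6} = \frac{t}{2 \left(-225 + l\right)}$)
$\frac{T{\left(70 + 112,L{\left(8 \right)} \right)}}{-71462} = \frac{\frac{1}{2} \left(70 + 112\right) \frac{1}{-225 + 8}}{-71462} = \frac{1}{2} \cdot 182 \frac{1}{-217} \left(- \frac{1}{71462}\right) = \frac{1}{2} \cdot 182 \left(- \frac{1}{217}\right) \left(- \frac{1}{71462}\right) = \left(- \frac{13}{31}\right) \left(- \frac{1}{71462}\right) = \frac{13}{2215322}$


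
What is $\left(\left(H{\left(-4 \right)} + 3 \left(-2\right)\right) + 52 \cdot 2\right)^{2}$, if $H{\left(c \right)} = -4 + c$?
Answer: $8100$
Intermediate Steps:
$\left(\left(H{\left(-4 \right)} + 3 \left(-2\right)\right) + 52 \cdot 2\right)^{2} = \left(\left(\left(-4 - 4\right) + 3 \left(-2\right)\right) + 52 \cdot 2\right)^{2} = \left(\left(-8 - 6\right) + 104\right)^{2} = \left(-14 + 104\right)^{2} = 90^{2} = 8100$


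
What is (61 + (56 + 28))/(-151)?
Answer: -145/151 ≈ -0.96027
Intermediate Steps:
(61 + (56 + 28))/(-151) = -(61 + 84)/151 = -1/151*145 = -145/151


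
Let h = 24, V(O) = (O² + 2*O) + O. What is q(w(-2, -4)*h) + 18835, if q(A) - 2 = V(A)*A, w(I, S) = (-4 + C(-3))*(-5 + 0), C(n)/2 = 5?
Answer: -371673963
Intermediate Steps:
C(n) = 10 (C(n) = 2*5 = 10)
V(O) = O² + 3*O
w(I, S) = -30 (w(I, S) = (-4 + 10)*(-5 + 0) = 6*(-5) = -30)
q(A) = 2 + A²*(3 + A) (q(A) = 2 + (A*(3 + A))*A = 2 + A²*(3 + A))
q(w(-2, -4)*h) + 18835 = (2 + (-30*24)²*(3 - 30*24)) + 18835 = (2 + (-720)²*(3 - 720)) + 18835 = (2 + 518400*(-717)) + 18835 = (2 - 371692800) + 18835 = -371692798 + 18835 = -371673963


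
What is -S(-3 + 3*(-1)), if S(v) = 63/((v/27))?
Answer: 567/2 ≈ 283.50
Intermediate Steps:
S(v) = 1701/v (S(v) = 63/((v*(1/27))) = 63/((v/27)) = 63*(27/v) = 1701/v)
-S(-3 + 3*(-1)) = -1701/(-3 + 3*(-1)) = -1701/(-3 - 3) = -1701/(-6) = -1701*(-1)/6 = -1*(-567/2) = 567/2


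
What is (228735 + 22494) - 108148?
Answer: 143081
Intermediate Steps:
(228735 + 22494) - 108148 = 251229 - 108148 = 143081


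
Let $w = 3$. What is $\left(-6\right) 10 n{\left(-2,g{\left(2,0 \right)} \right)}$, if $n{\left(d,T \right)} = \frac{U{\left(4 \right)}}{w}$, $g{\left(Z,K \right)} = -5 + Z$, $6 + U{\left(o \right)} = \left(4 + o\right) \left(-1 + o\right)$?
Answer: $-360$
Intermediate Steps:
$U{\left(o \right)} = -6 + \left(-1 + o\right) \left(4 + o\right)$ ($U{\left(o \right)} = -6 + \left(4 + o\right) \left(-1 + o\right) = -6 + \left(-1 + o\right) \left(4 + o\right)$)
$n{\left(d,T \right)} = 6$ ($n{\left(d,T \right)} = \frac{-10 + 4^{2} + 3 \cdot 4}{3} = \left(-10 + 16 + 12\right) \frac{1}{3} = 18 \cdot \frac{1}{3} = 6$)
$\left(-6\right) 10 n{\left(-2,g{\left(2,0 \right)} \right)} = \left(-6\right) 10 \cdot 6 = \left(-60\right) 6 = -360$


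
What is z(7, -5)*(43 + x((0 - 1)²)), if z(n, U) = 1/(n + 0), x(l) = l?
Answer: 44/7 ≈ 6.2857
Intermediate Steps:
z(n, U) = 1/n
z(7, -5)*(43 + x((0 - 1)²)) = (43 + (0 - 1)²)/7 = (43 + (-1)²)/7 = (43 + 1)/7 = (⅐)*44 = 44/7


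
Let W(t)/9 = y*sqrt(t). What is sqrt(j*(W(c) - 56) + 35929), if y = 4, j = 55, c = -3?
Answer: sqrt(32849 + 1980*I*sqrt(3)) ≈ 181.49 + 9.4481*I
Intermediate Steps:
W(t) = 36*sqrt(t) (W(t) = 9*(4*sqrt(t)) = 36*sqrt(t))
sqrt(j*(W(c) - 56) + 35929) = sqrt(55*(36*sqrt(-3) - 56) + 35929) = sqrt(55*(36*(I*sqrt(3)) - 56) + 35929) = sqrt(55*(36*I*sqrt(3) - 56) + 35929) = sqrt(55*(-56 + 36*I*sqrt(3)) + 35929) = sqrt((-3080 + 1980*I*sqrt(3)) + 35929) = sqrt(32849 + 1980*I*sqrt(3))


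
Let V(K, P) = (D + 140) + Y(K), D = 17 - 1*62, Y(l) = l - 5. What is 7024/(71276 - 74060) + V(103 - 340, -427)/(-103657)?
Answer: -45479845/18036318 ≈ -2.5216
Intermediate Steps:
Y(l) = -5 + l
D = -45 (D = 17 - 62 = -45)
V(K, P) = 90 + K (V(K, P) = (-45 + 140) + (-5 + K) = 95 + (-5 + K) = 90 + K)
7024/(71276 - 74060) + V(103 - 340, -427)/(-103657) = 7024/(71276 - 74060) + (90 + (103 - 340))/(-103657) = 7024/(-2784) + (90 - 237)*(-1/103657) = 7024*(-1/2784) - 147*(-1/103657) = -439/174 + 147/103657 = -45479845/18036318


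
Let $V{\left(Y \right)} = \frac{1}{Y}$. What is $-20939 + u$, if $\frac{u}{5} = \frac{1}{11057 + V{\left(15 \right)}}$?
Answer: $- \frac{3472858709}{165856} \approx -20939.0$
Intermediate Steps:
$u = \frac{75}{165856}$ ($u = \frac{5}{11057 + \frac{1}{15}} = \frac{5}{\frac{165856}{15}} = 5 \cdot \frac{15}{165856} = \frac{75}{165856} \approx 0.0004522$)
$-20939 + u = -20939 + \frac{75}{165856} = - \frac{3472858709}{165856}$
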